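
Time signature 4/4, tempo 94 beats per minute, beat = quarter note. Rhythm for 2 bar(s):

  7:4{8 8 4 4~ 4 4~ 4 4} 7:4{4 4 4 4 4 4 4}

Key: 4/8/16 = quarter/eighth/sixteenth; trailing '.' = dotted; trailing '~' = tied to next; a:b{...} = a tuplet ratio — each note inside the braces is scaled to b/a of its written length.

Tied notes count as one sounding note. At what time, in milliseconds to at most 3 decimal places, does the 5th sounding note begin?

note 5 onset = 16/7b = 1458.967ms

1. 0.0ms @ 0 + 182.371ms (2/7)
2. 182.371ms @ 2/7 + 182.371ms (2/7)
3. 364.742ms @ 4/7 + 364.742ms (4/7)
4. 729.483ms @ 8/7 + 729.483ms (8/7)
5. 1458.967ms @ 16/7 + 729.483ms (8/7)
6. 2188.45ms @ 24/7 + 364.742ms (4/7)
7. 2553.191ms @ 4 + 364.742ms (4/7)
8. 2917.933ms @ 32/7 + 364.742ms (4/7)
9. 3282.675ms @ 36/7 + 364.742ms (4/7)
10. 3647.416ms @ 40/7 + 364.742ms (4/7)
11. 4012.158ms @ 44/7 + 364.742ms (4/7)
12. 4376.9ms @ 48/7 + 364.742ms (4/7)
13. 4741.641ms @ 52/7 + 364.742ms (4/7)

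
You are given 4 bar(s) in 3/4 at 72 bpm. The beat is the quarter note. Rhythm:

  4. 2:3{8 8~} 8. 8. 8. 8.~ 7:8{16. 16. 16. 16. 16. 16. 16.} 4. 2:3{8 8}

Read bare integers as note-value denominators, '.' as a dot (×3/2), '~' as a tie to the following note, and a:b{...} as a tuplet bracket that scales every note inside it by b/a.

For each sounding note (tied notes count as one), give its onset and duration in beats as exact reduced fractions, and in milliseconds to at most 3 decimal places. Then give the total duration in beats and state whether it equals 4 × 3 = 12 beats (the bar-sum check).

1) 0.0ms=0b +1250.0ms=3/2b
2) 1250.0ms=3/2b +625.0ms=3/4b
3) 1875.0ms=9/4b +1250.0ms=3/2b
4) 3125.0ms=15/4b +625.0ms=3/4b
5) 3750.0ms=9/2b +625.0ms=3/4b
6) 4375.0ms=21/4b +982.143ms=33/28b
7) 5357.143ms=45/7b +357.143ms=3/7b
8) 5714.286ms=48/7b +357.143ms=3/7b
9) 6071.429ms=51/7b +357.143ms=3/7b
10) 6428.571ms=54/7b +357.143ms=3/7b
11) 6785.714ms=57/7b +357.143ms=3/7b
12) 7142.857ms=60/7b +357.143ms=3/7b
13) 7500.0ms=9b +1250.0ms=3/2b
14) 8750.0ms=21/2b +625.0ms=3/4b
15) 9375.0ms=45/4b +625.0ms=3/4b
Σ=12b of 12 (72bpm 3/4) — PASS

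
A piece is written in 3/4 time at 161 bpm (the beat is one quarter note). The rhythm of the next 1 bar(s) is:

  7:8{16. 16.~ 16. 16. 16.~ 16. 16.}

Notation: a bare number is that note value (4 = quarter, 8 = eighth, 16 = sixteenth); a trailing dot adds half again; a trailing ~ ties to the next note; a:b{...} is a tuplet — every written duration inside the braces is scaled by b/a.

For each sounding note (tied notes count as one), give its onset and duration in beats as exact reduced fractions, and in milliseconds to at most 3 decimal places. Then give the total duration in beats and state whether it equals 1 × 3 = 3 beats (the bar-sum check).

1) 0.0ms=0b +159.716ms=3/7b
2) 159.716ms=3/7b +319.432ms=6/7b
3) 479.148ms=9/7b +159.716ms=3/7b
4) 638.864ms=12/7b +319.432ms=6/7b
5) 958.296ms=18/7b +159.716ms=3/7b
Σ=3b of 3 (161bpm 3/4) — PASS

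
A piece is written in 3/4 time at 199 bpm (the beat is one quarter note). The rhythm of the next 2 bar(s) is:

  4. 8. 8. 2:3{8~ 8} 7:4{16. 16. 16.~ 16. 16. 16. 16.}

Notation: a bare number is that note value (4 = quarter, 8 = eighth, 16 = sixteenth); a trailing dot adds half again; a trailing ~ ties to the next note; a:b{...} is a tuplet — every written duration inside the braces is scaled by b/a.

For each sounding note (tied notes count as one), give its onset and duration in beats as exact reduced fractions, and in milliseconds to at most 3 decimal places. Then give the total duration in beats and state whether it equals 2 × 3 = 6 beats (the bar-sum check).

1) 0.0ms=0b +452.261ms=3/2b
2) 452.261ms=3/2b +226.131ms=3/4b
3) 678.392ms=9/4b +226.131ms=3/4b
4) 904.523ms=3b +452.261ms=3/2b
5) 1356.784ms=9/2b +64.609ms=3/14b
6) 1421.393ms=33/7b +64.609ms=3/14b
7) 1486.001ms=69/14b +129.218ms=3/7b
8) 1615.219ms=75/14b +64.609ms=3/14b
9) 1679.828ms=39/7b +64.609ms=3/14b
10) 1744.436ms=81/14b +64.609ms=3/14b
Σ=6b of 6 (199bpm 3/4) — PASS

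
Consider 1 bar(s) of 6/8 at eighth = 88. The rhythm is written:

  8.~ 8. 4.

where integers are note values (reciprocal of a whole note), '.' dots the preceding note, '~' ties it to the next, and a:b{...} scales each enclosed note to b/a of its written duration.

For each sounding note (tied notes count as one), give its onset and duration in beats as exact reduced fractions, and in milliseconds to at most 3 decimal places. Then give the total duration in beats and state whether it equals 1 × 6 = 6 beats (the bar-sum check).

1) 0.0ms=0b +2045.455ms=3b
2) 2045.455ms=3b +2045.455ms=3b
Σ=6b of 6 (88bpm 6/8) — PASS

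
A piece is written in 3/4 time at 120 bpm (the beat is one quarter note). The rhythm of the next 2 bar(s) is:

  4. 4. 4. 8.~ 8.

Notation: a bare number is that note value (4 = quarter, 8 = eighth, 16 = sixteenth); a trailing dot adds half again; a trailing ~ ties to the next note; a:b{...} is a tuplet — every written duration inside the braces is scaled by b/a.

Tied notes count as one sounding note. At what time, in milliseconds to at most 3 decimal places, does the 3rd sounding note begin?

1. 0.0ms @ 0 + 750.0ms (3/2)
2. 750.0ms @ 3/2 + 750.0ms (3/2)
3. 1500.0ms @ 3 + 750.0ms (3/2)
4. 2250.0ms @ 9/2 + 750.0ms (3/2)

note 3 onset = 3b = 1500.0ms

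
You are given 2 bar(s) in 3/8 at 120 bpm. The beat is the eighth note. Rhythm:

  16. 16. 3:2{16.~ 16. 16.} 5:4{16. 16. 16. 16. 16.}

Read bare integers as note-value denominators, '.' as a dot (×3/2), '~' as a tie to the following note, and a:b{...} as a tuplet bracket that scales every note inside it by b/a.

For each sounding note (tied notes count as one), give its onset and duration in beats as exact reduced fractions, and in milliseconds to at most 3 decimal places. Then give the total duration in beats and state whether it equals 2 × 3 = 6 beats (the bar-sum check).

1) 0.0ms=0b +375.0ms=3/4b
2) 375.0ms=3/4b +375.0ms=3/4b
3) 750.0ms=3/2b +500.0ms=1b
4) 1250.0ms=5/2b +250.0ms=1/2b
5) 1500.0ms=3b +300.0ms=3/5b
6) 1800.0ms=18/5b +300.0ms=3/5b
7) 2100.0ms=21/5b +300.0ms=3/5b
8) 2400.0ms=24/5b +300.0ms=3/5b
9) 2700.0ms=27/5b +300.0ms=3/5b
Σ=6b of 6 (120bpm 3/8) — PASS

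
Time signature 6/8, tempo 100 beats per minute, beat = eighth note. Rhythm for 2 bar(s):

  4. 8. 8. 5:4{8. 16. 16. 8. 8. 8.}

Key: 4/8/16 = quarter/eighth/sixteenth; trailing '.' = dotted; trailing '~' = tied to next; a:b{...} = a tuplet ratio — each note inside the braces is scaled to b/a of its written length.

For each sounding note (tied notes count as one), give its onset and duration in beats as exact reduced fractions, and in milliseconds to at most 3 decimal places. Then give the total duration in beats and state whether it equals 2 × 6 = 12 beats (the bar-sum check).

1) 0.0ms=0b +1800.0ms=3b
2) 1800.0ms=3b +900.0ms=3/2b
3) 2700.0ms=9/2b +900.0ms=3/2b
4) 3600.0ms=6b +720.0ms=6/5b
5) 4320.0ms=36/5b +360.0ms=3/5b
6) 4680.0ms=39/5b +360.0ms=3/5b
7) 5040.0ms=42/5b +720.0ms=6/5b
8) 5760.0ms=48/5b +720.0ms=6/5b
9) 6480.0ms=54/5b +720.0ms=6/5b
Σ=12b of 12 (100bpm 6/8) — PASS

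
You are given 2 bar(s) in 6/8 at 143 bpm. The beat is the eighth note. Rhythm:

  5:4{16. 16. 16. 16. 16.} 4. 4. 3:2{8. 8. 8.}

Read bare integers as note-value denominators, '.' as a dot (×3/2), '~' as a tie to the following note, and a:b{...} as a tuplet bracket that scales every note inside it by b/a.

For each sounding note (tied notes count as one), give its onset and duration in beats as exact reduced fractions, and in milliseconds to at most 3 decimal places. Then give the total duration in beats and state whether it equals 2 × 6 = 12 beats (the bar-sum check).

1) 0.0ms=0b +251.748ms=3/5b
2) 251.748ms=3/5b +251.748ms=3/5b
3) 503.497ms=6/5b +251.748ms=3/5b
4) 755.245ms=9/5b +251.748ms=3/5b
5) 1006.993ms=12/5b +251.748ms=3/5b
6) 1258.741ms=3b +1258.741ms=3b
7) 2517.483ms=6b +1258.741ms=3b
8) 3776.224ms=9b +419.58ms=1b
9) 4195.804ms=10b +419.58ms=1b
10) 4615.385ms=11b +419.58ms=1b
Σ=12b of 12 (143bpm 6/8) — PASS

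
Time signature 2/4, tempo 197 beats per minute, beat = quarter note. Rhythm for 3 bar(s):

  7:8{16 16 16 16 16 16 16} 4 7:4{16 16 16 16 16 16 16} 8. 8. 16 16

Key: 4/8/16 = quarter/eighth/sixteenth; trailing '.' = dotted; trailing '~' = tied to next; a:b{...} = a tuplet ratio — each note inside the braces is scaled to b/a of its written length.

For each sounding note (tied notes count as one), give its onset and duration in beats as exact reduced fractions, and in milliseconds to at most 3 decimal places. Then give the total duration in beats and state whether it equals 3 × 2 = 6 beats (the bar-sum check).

1) 0.0ms=0b +87.02ms=2/7b
2) 87.02ms=2/7b +87.02ms=2/7b
3) 174.039ms=4/7b +87.02ms=2/7b
4) 261.059ms=6/7b +87.02ms=2/7b
5) 348.078ms=8/7b +87.02ms=2/7b
6) 435.098ms=10/7b +87.02ms=2/7b
7) 522.117ms=12/7b +87.02ms=2/7b
8) 609.137ms=2b +304.569ms=1b
9) 913.706ms=3b +43.51ms=1/7b
10) 957.215ms=22/7b +43.51ms=1/7b
11) 1000.725ms=23/7b +43.51ms=1/7b
12) 1044.235ms=24/7b +43.51ms=1/7b
13) 1087.745ms=25/7b +43.51ms=1/7b
14) 1131.255ms=26/7b +43.51ms=1/7b
15) 1174.764ms=27/7b +43.51ms=1/7b
16) 1218.274ms=4b +228.426ms=3/4b
17) 1446.701ms=19/4b +228.426ms=3/4b
18) 1675.127ms=11/2b +76.142ms=1/4b
19) 1751.269ms=23/4b +76.142ms=1/4b
Σ=6b of 6 (197bpm 2/4) — PASS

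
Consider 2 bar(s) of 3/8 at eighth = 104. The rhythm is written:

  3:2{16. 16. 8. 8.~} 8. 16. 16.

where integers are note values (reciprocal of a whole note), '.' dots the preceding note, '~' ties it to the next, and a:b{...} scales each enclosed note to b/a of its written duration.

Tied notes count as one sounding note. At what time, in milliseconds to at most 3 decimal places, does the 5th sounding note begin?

1. 0.0ms @ 0 + 288.462ms (1/2)
2. 288.462ms @ 1/2 + 288.462ms (1/2)
3. 576.923ms @ 1 + 576.923ms (1)
4. 1153.846ms @ 2 + 1442.308ms (5/2)
5. 2596.154ms @ 9/2 + 432.692ms (3/4)
6. 3028.846ms @ 21/4 + 432.692ms (3/4)

note 5 onset = 9/2b = 2596.154ms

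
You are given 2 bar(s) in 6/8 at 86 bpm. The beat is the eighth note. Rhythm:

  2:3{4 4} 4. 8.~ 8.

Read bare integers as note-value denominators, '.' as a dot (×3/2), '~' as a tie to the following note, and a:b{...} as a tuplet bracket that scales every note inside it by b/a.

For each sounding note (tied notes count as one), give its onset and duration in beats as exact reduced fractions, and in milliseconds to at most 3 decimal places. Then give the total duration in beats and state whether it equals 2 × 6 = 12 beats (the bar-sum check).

1) 0.0ms=0b +2093.023ms=3b
2) 2093.023ms=3b +2093.023ms=3b
3) 4186.047ms=6b +2093.023ms=3b
4) 6279.07ms=9b +2093.023ms=3b
Σ=12b of 12 (86bpm 6/8) — PASS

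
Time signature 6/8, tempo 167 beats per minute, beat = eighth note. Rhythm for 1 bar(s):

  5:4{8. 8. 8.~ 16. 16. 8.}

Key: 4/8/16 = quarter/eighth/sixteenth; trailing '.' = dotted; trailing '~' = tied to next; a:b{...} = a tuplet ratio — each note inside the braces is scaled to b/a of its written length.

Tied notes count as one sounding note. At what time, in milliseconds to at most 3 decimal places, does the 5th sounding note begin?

1. 0.0ms @ 0 + 431.138ms (6/5)
2. 431.138ms @ 6/5 + 431.138ms (6/5)
3. 862.275ms @ 12/5 + 646.707ms (9/5)
4. 1508.982ms @ 21/5 + 215.569ms (3/5)
5. 1724.551ms @ 24/5 + 431.138ms (6/5)

note 5 onset = 24/5b = 1724.551ms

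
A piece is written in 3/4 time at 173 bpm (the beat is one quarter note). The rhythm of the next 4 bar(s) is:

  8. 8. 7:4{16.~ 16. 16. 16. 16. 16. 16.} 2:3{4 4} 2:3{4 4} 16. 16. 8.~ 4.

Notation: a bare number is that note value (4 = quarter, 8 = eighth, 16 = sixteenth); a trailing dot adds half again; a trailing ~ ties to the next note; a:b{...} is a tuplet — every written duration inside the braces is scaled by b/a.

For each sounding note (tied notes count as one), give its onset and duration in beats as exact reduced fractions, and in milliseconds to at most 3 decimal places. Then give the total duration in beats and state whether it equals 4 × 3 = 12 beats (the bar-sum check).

1) 0.0ms=0b +260.116ms=3/4b
2) 260.116ms=3/4b +260.116ms=3/4b
3) 520.231ms=3/2b +148.637ms=3/7b
4) 668.869ms=27/14b +74.319ms=3/14b
5) 743.187ms=15/7b +74.319ms=3/14b
6) 817.506ms=33/14b +74.319ms=3/14b
7) 891.825ms=18/7b +74.319ms=3/14b
8) 966.144ms=39/14b +74.319ms=3/14b
9) 1040.462ms=3b +520.231ms=3/2b
10) 1560.694ms=9/2b +520.231ms=3/2b
11) 2080.925ms=6b +520.231ms=3/2b
12) 2601.156ms=15/2b +520.231ms=3/2b
13) 3121.387ms=9b +130.058ms=3/8b
14) 3251.445ms=75/8b +130.058ms=3/8b
15) 3381.503ms=39/4b +780.347ms=9/4b
Σ=12b of 12 (173bpm 3/4) — PASS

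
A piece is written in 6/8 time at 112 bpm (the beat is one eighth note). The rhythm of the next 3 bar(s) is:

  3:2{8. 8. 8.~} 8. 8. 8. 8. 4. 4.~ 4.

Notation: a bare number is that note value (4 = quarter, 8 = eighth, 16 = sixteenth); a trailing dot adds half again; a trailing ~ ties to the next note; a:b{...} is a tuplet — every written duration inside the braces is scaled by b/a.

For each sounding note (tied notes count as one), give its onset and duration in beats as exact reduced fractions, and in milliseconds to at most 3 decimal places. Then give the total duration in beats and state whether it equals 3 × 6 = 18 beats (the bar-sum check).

1) 0.0ms=0b +535.714ms=1b
2) 535.714ms=1b +535.714ms=1b
3) 1071.429ms=2b +1339.286ms=5/2b
4) 2410.714ms=9/2b +803.571ms=3/2b
5) 3214.286ms=6b +803.571ms=3/2b
6) 4017.857ms=15/2b +803.571ms=3/2b
7) 4821.429ms=9b +1607.143ms=3b
8) 6428.571ms=12b +3214.286ms=6b
Σ=18b of 18 (112bpm 6/8) — PASS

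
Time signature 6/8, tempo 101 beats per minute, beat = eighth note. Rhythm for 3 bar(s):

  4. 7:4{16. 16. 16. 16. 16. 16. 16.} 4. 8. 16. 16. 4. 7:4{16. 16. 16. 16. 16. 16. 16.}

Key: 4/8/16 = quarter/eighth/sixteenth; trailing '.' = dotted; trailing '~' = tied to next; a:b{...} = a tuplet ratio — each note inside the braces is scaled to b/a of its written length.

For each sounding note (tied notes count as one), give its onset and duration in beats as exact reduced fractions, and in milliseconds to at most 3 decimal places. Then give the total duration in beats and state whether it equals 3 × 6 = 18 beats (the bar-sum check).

1) 0.0ms=0b +1782.178ms=3b
2) 1782.178ms=3b +254.597ms=3/7b
3) 2036.775ms=24/7b +254.597ms=3/7b
4) 2291.372ms=27/7b +254.597ms=3/7b
5) 2545.969ms=30/7b +254.597ms=3/7b
6) 2800.566ms=33/7b +254.597ms=3/7b
7) 3055.163ms=36/7b +254.597ms=3/7b
8) 3309.76ms=39/7b +254.597ms=3/7b
9) 3564.356ms=6b +1782.178ms=3b
10) 5346.535ms=9b +891.089ms=3/2b
11) 6237.624ms=21/2b +445.545ms=3/4b
12) 6683.168ms=45/4b +445.545ms=3/4b
13) 7128.713ms=12b +1782.178ms=3b
14) 8910.891ms=15b +254.597ms=3/7b
15) 9165.488ms=108/7b +254.597ms=3/7b
16) 9420.085ms=111/7b +254.597ms=3/7b
17) 9674.682ms=114/7b +254.597ms=3/7b
18) 9929.279ms=117/7b +254.597ms=3/7b
19) 10183.876ms=120/7b +254.597ms=3/7b
20) 10438.472ms=123/7b +254.597ms=3/7b
Σ=18b of 18 (101bpm 6/8) — PASS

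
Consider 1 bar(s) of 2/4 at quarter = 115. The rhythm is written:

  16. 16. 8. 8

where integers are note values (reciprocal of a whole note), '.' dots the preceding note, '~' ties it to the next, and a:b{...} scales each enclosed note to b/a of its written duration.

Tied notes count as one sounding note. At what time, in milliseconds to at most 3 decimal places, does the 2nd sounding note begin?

note 2 onset = 3/8b = 195.652ms

1. 0.0ms @ 0 + 195.652ms (3/8)
2. 195.652ms @ 3/8 + 195.652ms (3/8)
3. 391.304ms @ 3/4 + 391.304ms (3/4)
4. 782.609ms @ 3/2 + 260.87ms (1/2)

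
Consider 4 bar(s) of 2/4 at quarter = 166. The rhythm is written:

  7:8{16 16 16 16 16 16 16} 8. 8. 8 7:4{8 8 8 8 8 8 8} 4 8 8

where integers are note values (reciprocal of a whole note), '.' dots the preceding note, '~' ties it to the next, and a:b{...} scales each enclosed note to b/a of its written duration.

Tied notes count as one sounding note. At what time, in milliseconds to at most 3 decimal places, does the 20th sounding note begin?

note 20 onset = 15/2b = 2710.843ms

1. 0.0ms @ 0 + 103.27ms (2/7)
2. 103.27ms @ 2/7 + 103.27ms (2/7)
3. 206.54ms @ 4/7 + 103.27ms (2/7)
4. 309.811ms @ 6/7 + 103.27ms (2/7)
5. 413.081ms @ 8/7 + 103.27ms (2/7)
6. 516.351ms @ 10/7 + 103.27ms (2/7)
7. 619.621ms @ 12/7 + 103.27ms (2/7)
8. 722.892ms @ 2 + 271.084ms (3/4)
9. 993.976ms @ 11/4 + 271.084ms (3/4)
10. 1265.06ms @ 7/2 + 180.723ms (1/2)
11. 1445.783ms @ 4 + 103.27ms (2/7)
12. 1549.053ms @ 30/7 + 103.27ms (2/7)
13. 1652.324ms @ 32/7 + 103.27ms (2/7)
14. 1755.594ms @ 34/7 + 103.27ms (2/7)
15. 1858.864ms @ 36/7 + 103.27ms (2/7)
16. 1962.134ms @ 38/7 + 103.27ms (2/7)
17. 2065.404ms @ 40/7 + 103.27ms (2/7)
18. 2168.675ms @ 6 + 361.446ms (1)
19. 2530.12ms @ 7 + 180.723ms (1/2)
20. 2710.843ms @ 15/2 + 180.723ms (1/2)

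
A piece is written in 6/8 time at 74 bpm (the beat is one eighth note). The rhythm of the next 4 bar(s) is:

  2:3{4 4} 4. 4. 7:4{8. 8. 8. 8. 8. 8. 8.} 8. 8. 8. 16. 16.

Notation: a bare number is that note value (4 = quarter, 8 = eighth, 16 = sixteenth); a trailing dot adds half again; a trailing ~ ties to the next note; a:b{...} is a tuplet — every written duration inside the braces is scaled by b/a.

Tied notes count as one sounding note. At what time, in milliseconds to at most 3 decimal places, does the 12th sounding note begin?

note 12 onset = 18b = 14594.595ms

1. 0.0ms @ 0 + 2432.432ms (3)
2. 2432.432ms @ 3 + 2432.432ms (3)
3. 4864.865ms @ 6 + 2432.432ms (3)
4. 7297.297ms @ 9 + 2432.432ms (3)
5. 9729.73ms @ 12 + 694.981ms (6/7)
6. 10424.71ms @ 90/7 + 694.981ms (6/7)
7. 11119.691ms @ 96/7 + 694.981ms (6/7)
8. 11814.672ms @ 102/7 + 694.981ms (6/7)
9. 12509.653ms @ 108/7 + 694.981ms (6/7)
10. 13204.633ms @ 114/7 + 694.981ms (6/7)
11. 13899.614ms @ 120/7 + 694.981ms (6/7)
12. 14594.595ms @ 18 + 1216.216ms (3/2)
13. 15810.811ms @ 39/2 + 1216.216ms (3/2)
14. 17027.027ms @ 21 + 1216.216ms (3/2)
15. 18243.243ms @ 45/2 + 608.108ms (3/4)
16. 18851.351ms @ 93/4 + 608.108ms (3/4)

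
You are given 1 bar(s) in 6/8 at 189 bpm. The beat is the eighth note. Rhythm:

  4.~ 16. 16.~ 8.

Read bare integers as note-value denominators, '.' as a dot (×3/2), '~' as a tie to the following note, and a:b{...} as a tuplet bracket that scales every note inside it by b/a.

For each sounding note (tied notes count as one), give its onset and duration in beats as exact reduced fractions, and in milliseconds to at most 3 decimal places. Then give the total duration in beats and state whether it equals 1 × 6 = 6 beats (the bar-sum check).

1) 0.0ms=0b +1190.476ms=15/4b
2) 1190.476ms=15/4b +714.286ms=9/4b
Σ=6b of 6 (189bpm 6/8) — PASS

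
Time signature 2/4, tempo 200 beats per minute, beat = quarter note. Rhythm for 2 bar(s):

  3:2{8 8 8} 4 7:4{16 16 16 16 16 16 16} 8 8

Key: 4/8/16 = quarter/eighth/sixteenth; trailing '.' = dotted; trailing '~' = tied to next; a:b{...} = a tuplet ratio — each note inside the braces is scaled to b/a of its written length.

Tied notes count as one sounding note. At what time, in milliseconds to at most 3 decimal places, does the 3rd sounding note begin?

1. 0.0ms @ 0 + 100.0ms (1/3)
2. 100.0ms @ 1/3 + 100.0ms (1/3)
3. 200.0ms @ 2/3 + 100.0ms (1/3)
4. 300.0ms @ 1 + 300.0ms (1)
5. 600.0ms @ 2 + 42.857ms (1/7)
6. 642.857ms @ 15/7 + 42.857ms (1/7)
7. 685.714ms @ 16/7 + 42.857ms (1/7)
8. 728.571ms @ 17/7 + 42.857ms (1/7)
9. 771.429ms @ 18/7 + 42.857ms (1/7)
10. 814.286ms @ 19/7 + 42.857ms (1/7)
11. 857.143ms @ 20/7 + 42.857ms (1/7)
12. 900.0ms @ 3 + 150.0ms (1/2)
13. 1050.0ms @ 7/2 + 150.0ms (1/2)

note 3 onset = 2/3b = 200.0ms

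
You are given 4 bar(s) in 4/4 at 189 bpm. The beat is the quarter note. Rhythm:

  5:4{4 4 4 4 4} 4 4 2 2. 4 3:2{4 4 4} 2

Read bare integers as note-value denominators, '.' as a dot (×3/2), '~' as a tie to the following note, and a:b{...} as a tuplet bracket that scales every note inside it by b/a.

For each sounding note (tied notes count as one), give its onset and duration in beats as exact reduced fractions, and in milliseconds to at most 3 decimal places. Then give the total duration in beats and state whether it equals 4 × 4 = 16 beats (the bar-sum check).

1) 0.0ms=0b +253.968ms=4/5b
2) 253.968ms=4/5b +253.968ms=4/5b
3) 507.937ms=8/5b +253.968ms=4/5b
4) 761.905ms=12/5b +253.968ms=4/5b
5) 1015.873ms=16/5b +253.968ms=4/5b
6) 1269.841ms=4b +317.46ms=1b
7) 1587.302ms=5b +317.46ms=1b
8) 1904.762ms=6b +634.921ms=2b
9) 2539.683ms=8b +952.381ms=3b
10) 3492.063ms=11b +317.46ms=1b
11) 3809.524ms=12b +211.64ms=2/3b
12) 4021.164ms=38/3b +211.64ms=2/3b
13) 4232.804ms=40/3b +211.64ms=2/3b
14) 4444.444ms=14b +634.921ms=2b
Σ=16b of 16 (189bpm 4/4) — PASS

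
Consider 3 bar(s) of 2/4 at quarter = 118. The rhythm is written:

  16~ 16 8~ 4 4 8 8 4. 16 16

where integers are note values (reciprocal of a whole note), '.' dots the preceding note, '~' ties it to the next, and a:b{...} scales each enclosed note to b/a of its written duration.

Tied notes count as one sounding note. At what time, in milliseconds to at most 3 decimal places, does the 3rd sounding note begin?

1. 0.0ms @ 0 + 254.237ms (1/2)
2. 254.237ms @ 1/2 + 762.712ms (3/2)
3. 1016.949ms @ 2 + 508.475ms (1)
4. 1525.424ms @ 3 + 254.237ms (1/2)
5. 1779.661ms @ 7/2 + 254.237ms (1/2)
6. 2033.898ms @ 4 + 762.712ms (3/2)
7. 2796.61ms @ 11/2 + 127.119ms (1/4)
8. 2923.729ms @ 23/4 + 127.119ms (1/4)

note 3 onset = 2b = 1016.949ms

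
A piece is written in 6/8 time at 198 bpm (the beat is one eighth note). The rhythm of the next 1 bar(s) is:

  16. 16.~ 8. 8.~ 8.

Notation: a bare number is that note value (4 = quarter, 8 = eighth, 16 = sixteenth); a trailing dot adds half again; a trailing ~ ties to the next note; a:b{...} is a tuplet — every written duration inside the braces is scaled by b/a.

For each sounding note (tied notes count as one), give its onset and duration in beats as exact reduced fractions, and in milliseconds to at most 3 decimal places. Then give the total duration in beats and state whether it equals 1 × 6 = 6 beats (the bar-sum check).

1) 0.0ms=0b +227.273ms=3/4b
2) 227.273ms=3/4b +681.818ms=9/4b
3) 909.091ms=3b +909.091ms=3b
Σ=6b of 6 (198bpm 6/8) — PASS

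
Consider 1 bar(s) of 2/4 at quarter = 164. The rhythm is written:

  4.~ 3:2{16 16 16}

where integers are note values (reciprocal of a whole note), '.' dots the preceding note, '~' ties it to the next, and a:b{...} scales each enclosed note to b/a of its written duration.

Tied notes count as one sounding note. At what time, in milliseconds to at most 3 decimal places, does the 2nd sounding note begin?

note 2 onset = 5/3b = 609.756ms

1. 0.0ms @ 0 + 609.756ms (5/3)
2. 609.756ms @ 5/3 + 60.976ms (1/6)
3. 670.732ms @ 11/6 + 60.976ms (1/6)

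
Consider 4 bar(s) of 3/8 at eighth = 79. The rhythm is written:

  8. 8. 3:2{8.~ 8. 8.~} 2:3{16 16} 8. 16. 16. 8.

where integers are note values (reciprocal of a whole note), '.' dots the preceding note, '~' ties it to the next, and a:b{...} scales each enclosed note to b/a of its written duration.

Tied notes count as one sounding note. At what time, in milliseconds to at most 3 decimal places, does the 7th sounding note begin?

1. 0.0ms @ 0 + 1139.241ms (3/2)
2. 1139.241ms @ 3/2 + 1139.241ms (3/2)
3. 2278.481ms @ 3 + 1518.987ms (2)
4. 3797.468ms @ 5 + 1329.114ms (7/4)
5. 5126.582ms @ 27/4 + 569.62ms (3/4)
6. 5696.203ms @ 15/2 + 1139.241ms (3/2)
7. 6835.443ms @ 9 + 569.62ms (3/4)
8. 7405.063ms @ 39/4 + 569.62ms (3/4)
9. 7974.684ms @ 21/2 + 1139.241ms (3/2)

note 7 onset = 9b = 6835.443ms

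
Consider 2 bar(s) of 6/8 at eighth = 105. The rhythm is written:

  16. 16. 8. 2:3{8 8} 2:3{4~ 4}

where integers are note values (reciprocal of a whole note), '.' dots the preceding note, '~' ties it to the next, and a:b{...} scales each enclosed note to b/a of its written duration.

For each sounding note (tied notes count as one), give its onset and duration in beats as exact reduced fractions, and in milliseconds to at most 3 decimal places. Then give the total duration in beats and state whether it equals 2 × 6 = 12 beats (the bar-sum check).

1) 0.0ms=0b +428.571ms=3/4b
2) 428.571ms=3/4b +428.571ms=3/4b
3) 857.143ms=3/2b +857.143ms=3/2b
4) 1714.286ms=3b +857.143ms=3/2b
5) 2571.429ms=9/2b +857.143ms=3/2b
6) 3428.571ms=6b +3428.571ms=6b
Σ=12b of 12 (105bpm 6/8) — PASS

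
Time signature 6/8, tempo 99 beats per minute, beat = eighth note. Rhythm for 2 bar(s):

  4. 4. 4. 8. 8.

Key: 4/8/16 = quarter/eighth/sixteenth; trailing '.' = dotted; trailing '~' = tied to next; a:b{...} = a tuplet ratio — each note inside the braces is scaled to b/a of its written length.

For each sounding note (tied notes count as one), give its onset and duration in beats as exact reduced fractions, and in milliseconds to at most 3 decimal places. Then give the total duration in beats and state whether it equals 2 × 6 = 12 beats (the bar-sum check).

1) 0.0ms=0b +1818.182ms=3b
2) 1818.182ms=3b +1818.182ms=3b
3) 3636.364ms=6b +1818.182ms=3b
4) 5454.545ms=9b +909.091ms=3/2b
5) 6363.636ms=21/2b +909.091ms=3/2b
Σ=12b of 12 (99bpm 6/8) — PASS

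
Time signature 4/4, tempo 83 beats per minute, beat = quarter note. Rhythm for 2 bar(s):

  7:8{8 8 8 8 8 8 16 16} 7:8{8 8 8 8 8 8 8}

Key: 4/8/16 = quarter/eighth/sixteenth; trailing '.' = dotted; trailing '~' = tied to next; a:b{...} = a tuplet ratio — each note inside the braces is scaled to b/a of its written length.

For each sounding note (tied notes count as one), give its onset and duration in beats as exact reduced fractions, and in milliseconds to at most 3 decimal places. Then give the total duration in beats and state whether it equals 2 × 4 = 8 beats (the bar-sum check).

1) 0.0ms=0b +413.081ms=4/7b
2) 413.081ms=4/7b +413.081ms=4/7b
3) 826.162ms=8/7b +413.081ms=4/7b
4) 1239.243ms=12/7b +413.081ms=4/7b
5) 1652.324ms=16/7b +413.081ms=4/7b
6) 2065.404ms=20/7b +413.081ms=4/7b
7) 2478.485ms=24/7b +206.54ms=2/7b
8) 2685.026ms=26/7b +206.54ms=2/7b
9) 2891.566ms=4b +413.081ms=4/7b
10) 3304.647ms=32/7b +413.081ms=4/7b
11) 3717.728ms=36/7b +413.081ms=4/7b
12) 4130.809ms=40/7b +413.081ms=4/7b
13) 4543.89ms=44/7b +413.081ms=4/7b
14) 4956.971ms=48/7b +413.081ms=4/7b
15) 5370.052ms=52/7b +413.081ms=4/7b
Σ=8b of 8 (83bpm 4/4) — PASS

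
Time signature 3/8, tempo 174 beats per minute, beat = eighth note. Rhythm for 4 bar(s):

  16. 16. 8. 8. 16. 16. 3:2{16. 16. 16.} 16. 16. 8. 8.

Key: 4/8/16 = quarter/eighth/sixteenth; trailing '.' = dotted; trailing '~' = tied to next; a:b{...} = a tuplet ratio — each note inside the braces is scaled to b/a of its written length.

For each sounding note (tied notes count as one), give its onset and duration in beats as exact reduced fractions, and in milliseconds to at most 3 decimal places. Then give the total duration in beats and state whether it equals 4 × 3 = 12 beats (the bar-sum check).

1) 0.0ms=0b +258.621ms=3/4b
2) 258.621ms=3/4b +258.621ms=3/4b
3) 517.241ms=3/2b +517.241ms=3/2b
4) 1034.483ms=3b +517.241ms=3/2b
5) 1551.724ms=9/2b +258.621ms=3/4b
6) 1810.345ms=21/4b +258.621ms=3/4b
7) 2068.966ms=6b +172.414ms=1/2b
8) 2241.379ms=13/2b +172.414ms=1/2b
9) 2413.793ms=7b +172.414ms=1/2b
10) 2586.207ms=15/2b +258.621ms=3/4b
11) 2844.828ms=33/4b +258.621ms=3/4b
12) 3103.448ms=9b +517.241ms=3/2b
13) 3620.69ms=21/2b +517.241ms=3/2b
Σ=12b of 12 (174bpm 3/8) — PASS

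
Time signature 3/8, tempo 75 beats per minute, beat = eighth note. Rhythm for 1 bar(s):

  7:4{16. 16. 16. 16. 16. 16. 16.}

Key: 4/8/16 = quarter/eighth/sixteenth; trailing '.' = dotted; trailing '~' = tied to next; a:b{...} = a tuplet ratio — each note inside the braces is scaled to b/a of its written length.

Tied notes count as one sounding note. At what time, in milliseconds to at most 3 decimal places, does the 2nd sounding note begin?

1. 0.0ms @ 0 + 342.857ms (3/7)
2. 342.857ms @ 3/7 + 342.857ms (3/7)
3. 685.714ms @ 6/7 + 342.857ms (3/7)
4. 1028.571ms @ 9/7 + 342.857ms (3/7)
5. 1371.429ms @ 12/7 + 342.857ms (3/7)
6. 1714.286ms @ 15/7 + 342.857ms (3/7)
7. 2057.143ms @ 18/7 + 342.857ms (3/7)

note 2 onset = 3/7b = 342.857ms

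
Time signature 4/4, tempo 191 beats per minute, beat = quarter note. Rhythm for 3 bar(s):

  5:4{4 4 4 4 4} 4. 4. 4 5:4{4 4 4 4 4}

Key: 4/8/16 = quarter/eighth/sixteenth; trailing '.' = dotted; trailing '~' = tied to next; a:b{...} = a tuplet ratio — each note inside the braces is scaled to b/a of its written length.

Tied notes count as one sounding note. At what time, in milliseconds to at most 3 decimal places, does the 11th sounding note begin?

1. 0.0ms @ 0 + 251.309ms (4/5)
2. 251.309ms @ 4/5 + 251.309ms (4/5)
3. 502.618ms @ 8/5 + 251.309ms (4/5)
4. 753.927ms @ 12/5 + 251.309ms (4/5)
5. 1005.236ms @ 16/5 + 251.309ms (4/5)
6. 1256.545ms @ 4 + 471.204ms (3/2)
7. 1727.749ms @ 11/2 + 471.204ms (3/2)
8. 2198.953ms @ 7 + 314.136ms (1)
9. 2513.089ms @ 8 + 251.309ms (4/5)
10. 2764.398ms @ 44/5 + 251.309ms (4/5)
11. 3015.707ms @ 48/5 + 251.309ms (4/5)
12. 3267.016ms @ 52/5 + 251.309ms (4/5)
13. 3518.325ms @ 56/5 + 251.309ms (4/5)

note 11 onset = 48/5b = 3015.707ms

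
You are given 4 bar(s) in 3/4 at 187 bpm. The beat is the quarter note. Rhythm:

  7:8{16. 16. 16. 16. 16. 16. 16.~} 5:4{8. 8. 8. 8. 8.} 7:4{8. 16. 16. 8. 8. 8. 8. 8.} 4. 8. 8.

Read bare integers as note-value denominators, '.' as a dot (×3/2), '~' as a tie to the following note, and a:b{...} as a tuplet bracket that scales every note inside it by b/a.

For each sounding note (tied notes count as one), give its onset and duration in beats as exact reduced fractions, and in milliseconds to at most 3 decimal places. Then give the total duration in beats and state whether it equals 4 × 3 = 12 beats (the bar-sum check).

1) 0.0ms=0b +137.51ms=3/7b
2) 137.51ms=3/7b +137.51ms=3/7b
3) 275.019ms=6/7b +137.51ms=3/7b
4) 412.529ms=9/7b +137.51ms=3/7b
5) 550.038ms=12/7b +137.51ms=3/7b
6) 687.548ms=15/7b +137.51ms=3/7b
7) 825.057ms=18/7b +330.023ms=36/35b
8) 1155.08ms=18/5b +192.513ms=3/5b
9) 1347.594ms=21/5b +192.513ms=3/5b
10) 1540.107ms=24/5b +192.513ms=3/5b
11) 1732.62ms=27/5b +192.513ms=3/5b
12) 1925.134ms=6b +137.51ms=3/7b
13) 2062.643ms=45/7b +68.755ms=3/14b
14) 2131.398ms=93/14b +68.755ms=3/14b
15) 2200.153ms=48/7b +137.51ms=3/7b
16) 2337.662ms=51/7b +137.51ms=3/7b
17) 2475.172ms=54/7b +137.51ms=3/7b
18) 2612.681ms=57/7b +137.51ms=3/7b
19) 2750.191ms=60/7b +137.51ms=3/7b
20) 2887.701ms=9b +481.283ms=3/2b
21) 3368.984ms=21/2b +240.642ms=3/4b
22) 3609.626ms=45/4b +240.642ms=3/4b
Σ=12b of 12 (187bpm 3/4) — PASS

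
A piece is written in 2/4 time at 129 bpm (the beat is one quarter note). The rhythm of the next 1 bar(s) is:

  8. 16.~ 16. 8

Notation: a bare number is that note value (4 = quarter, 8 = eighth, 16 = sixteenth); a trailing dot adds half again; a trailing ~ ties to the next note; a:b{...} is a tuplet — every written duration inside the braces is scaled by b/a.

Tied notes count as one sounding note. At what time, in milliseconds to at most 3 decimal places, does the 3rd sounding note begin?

note 3 onset = 3/2b = 697.674ms

1. 0.0ms @ 0 + 348.837ms (3/4)
2. 348.837ms @ 3/4 + 348.837ms (3/4)
3. 697.674ms @ 3/2 + 232.558ms (1/2)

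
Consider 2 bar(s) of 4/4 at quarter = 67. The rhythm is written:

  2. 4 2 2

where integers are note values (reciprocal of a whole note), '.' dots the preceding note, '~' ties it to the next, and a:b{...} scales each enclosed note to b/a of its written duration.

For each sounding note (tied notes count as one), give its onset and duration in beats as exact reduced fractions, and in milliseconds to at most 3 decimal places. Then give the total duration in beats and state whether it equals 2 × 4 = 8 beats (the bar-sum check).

1) 0.0ms=0b +2686.567ms=3b
2) 2686.567ms=3b +895.522ms=1b
3) 3582.09ms=4b +1791.045ms=2b
4) 5373.134ms=6b +1791.045ms=2b
Σ=8b of 8 (67bpm 4/4) — PASS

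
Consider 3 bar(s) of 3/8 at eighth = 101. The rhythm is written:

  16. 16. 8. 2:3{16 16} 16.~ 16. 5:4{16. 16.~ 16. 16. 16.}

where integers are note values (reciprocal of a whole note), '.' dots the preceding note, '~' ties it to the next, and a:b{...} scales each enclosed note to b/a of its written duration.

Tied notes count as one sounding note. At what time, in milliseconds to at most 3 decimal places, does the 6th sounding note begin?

1. 0.0ms @ 0 + 445.545ms (3/4)
2. 445.545ms @ 3/4 + 445.545ms (3/4)
3. 891.089ms @ 3/2 + 891.089ms (3/2)
4. 1782.178ms @ 3 + 445.545ms (3/4)
5. 2227.723ms @ 15/4 + 445.545ms (3/4)
6. 2673.267ms @ 9/2 + 891.089ms (3/2)
7. 3564.356ms @ 6 + 356.436ms (3/5)
8. 3920.792ms @ 33/5 + 712.871ms (6/5)
9. 4633.663ms @ 39/5 + 356.436ms (3/5)
10. 4990.099ms @ 42/5 + 356.436ms (3/5)

note 6 onset = 9/2b = 2673.267ms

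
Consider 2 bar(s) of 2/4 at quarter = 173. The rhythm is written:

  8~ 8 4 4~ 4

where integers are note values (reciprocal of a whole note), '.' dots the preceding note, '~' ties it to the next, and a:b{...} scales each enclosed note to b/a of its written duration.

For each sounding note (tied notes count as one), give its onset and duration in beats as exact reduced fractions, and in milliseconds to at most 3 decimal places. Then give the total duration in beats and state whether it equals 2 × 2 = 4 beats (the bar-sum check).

1) 0.0ms=0b +346.821ms=1b
2) 346.821ms=1b +346.821ms=1b
3) 693.642ms=2b +693.642ms=2b
Σ=4b of 4 (173bpm 2/4) — PASS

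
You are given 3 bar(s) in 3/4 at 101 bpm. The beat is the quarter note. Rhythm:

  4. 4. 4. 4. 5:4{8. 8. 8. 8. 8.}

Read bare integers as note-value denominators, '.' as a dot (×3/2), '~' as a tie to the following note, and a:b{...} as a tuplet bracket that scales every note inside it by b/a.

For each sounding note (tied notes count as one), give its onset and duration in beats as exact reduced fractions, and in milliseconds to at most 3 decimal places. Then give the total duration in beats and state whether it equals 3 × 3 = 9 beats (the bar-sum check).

1) 0.0ms=0b +891.089ms=3/2b
2) 891.089ms=3/2b +891.089ms=3/2b
3) 1782.178ms=3b +891.089ms=3/2b
4) 2673.267ms=9/2b +891.089ms=3/2b
5) 3564.356ms=6b +356.436ms=3/5b
6) 3920.792ms=33/5b +356.436ms=3/5b
7) 4277.228ms=36/5b +356.436ms=3/5b
8) 4633.663ms=39/5b +356.436ms=3/5b
9) 4990.099ms=42/5b +356.436ms=3/5b
Σ=9b of 9 (101bpm 3/4) — PASS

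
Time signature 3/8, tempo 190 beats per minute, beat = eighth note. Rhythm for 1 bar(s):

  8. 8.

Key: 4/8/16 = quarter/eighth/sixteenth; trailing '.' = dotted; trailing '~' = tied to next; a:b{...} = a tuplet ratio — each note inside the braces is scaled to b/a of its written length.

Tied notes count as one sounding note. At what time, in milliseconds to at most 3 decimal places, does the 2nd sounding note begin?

note 2 onset = 3/2b = 473.684ms

1. 0.0ms @ 0 + 473.684ms (3/2)
2. 473.684ms @ 3/2 + 473.684ms (3/2)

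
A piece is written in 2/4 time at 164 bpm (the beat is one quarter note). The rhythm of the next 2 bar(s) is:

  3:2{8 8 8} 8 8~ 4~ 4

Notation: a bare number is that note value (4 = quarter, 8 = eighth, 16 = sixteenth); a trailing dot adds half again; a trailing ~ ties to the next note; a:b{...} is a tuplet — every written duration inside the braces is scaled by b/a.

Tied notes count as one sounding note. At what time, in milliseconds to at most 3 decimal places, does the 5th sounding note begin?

note 5 onset = 3/2b = 548.78ms

1. 0.0ms @ 0 + 121.951ms (1/3)
2. 121.951ms @ 1/3 + 121.951ms (1/3)
3. 243.902ms @ 2/3 + 121.951ms (1/3)
4. 365.854ms @ 1 + 182.927ms (1/2)
5. 548.78ms @ 3/2 + 914.634ms (5/2)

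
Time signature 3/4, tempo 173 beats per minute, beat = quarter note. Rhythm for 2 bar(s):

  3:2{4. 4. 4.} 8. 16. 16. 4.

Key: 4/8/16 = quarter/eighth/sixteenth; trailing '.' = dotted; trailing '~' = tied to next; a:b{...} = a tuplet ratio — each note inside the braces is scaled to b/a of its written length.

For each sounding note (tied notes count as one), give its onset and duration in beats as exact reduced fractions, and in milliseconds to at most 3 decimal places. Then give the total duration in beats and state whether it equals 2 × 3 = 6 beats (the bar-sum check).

1) 0.0ms=0b +346.821ms=1b
2) 346.821ms=1b +346.821ms=1b
3) 693.642ms=2b +346.821ms=1b
4) 1040.462ms=3b +260.116ms=3/4b
5) 1300.578ms=15/4b +130.058ms=3/8b
6) 1430.636ms=33/8b +130.058ms=3/8b
7) 1560.694ms=9/2b +520.231ms=3/2b
Σ=6b of 6 (173bpm 3/4) — PASS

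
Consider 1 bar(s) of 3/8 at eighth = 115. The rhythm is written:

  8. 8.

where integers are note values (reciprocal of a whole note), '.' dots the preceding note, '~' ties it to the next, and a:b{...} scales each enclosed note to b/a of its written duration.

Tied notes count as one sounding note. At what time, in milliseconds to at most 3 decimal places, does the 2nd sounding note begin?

1. 0.0ms @ 0 + 782.609ms (3/2)
2. 782.609ms @ 3/2 + 782.609ms (3/2)

note 2 onset = 3/2b = 782.609ms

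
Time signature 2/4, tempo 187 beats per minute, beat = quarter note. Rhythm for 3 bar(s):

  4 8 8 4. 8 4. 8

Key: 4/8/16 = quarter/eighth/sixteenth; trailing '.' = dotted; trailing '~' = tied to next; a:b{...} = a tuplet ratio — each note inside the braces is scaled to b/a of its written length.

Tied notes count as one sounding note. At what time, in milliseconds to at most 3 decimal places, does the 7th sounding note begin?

1. 0.0ms @ 0 + 320.856ms (1)
2. 320.856ms @ 1 + 160.428ms (1/2)
3. 481.283ms @ 3/2 + 160.428ms (1/2)
4. 641.711ms @ 2 + 481.283ms (3/2)
5. 1122.995ms @ 7/2 + 160.428ms (1/2)
6. 1283.422ms @ 4 + 481.283ms (3/2)
7. 1764.706ms @ 11/2 + 160.428ms (1/2)

note 7 onset = 11/2b = 1764.706ms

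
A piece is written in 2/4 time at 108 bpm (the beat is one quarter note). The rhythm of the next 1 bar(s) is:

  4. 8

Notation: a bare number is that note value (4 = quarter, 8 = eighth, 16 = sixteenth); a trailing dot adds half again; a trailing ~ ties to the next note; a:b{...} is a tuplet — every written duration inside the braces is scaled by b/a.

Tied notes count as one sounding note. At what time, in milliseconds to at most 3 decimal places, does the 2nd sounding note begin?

note 2 onset = 3/2b = 833.333ms

1. 0.0ms @ 0 + 833.333ms (3/2)
2. 833.333ms @ 3/2 + 277.778ms (1/2)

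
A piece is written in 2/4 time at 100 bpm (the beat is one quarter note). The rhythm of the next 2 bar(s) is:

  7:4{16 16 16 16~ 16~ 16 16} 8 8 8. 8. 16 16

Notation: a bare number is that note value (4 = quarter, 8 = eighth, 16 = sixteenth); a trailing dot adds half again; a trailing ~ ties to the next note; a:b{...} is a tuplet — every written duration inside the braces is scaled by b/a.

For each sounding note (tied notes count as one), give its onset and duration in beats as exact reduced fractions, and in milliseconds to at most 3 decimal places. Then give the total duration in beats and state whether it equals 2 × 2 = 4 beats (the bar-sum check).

1) 0.0ms=0b +85.714ms=1/7b
2) 85.714ms=1/7b +85.714ms=1/7b
3) 171.429ms=2/7b +85.714ms=1/7b
4) 257.143ms=3/7b +257.143ms=3/7b
5) 514.286ms=6/7b +85.714ms=1/7b
6) 600.0ms=1b +300.0ms=1/2b
7) 900.0ms=3/2b +300.0ms=1/2b
8) 1200.0ms=2b +450.0ms=3/4b
9) 1650.0ms=11/4b +450.0ms=3/4b
10) 2100.0ms=7/2b +150.0ms=1/4b
11) 2250.0ms=15/4b +150.0ms=1/4b
Σ=4b of 4 (100bpm 2/4) — PASS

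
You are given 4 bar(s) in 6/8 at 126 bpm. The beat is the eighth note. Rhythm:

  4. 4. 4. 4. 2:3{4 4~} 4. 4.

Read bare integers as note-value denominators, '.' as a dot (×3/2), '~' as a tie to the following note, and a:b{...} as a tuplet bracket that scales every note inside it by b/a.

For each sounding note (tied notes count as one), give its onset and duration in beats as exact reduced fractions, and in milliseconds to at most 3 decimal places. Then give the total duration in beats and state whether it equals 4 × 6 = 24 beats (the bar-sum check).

1) 0.0ms=0b +1428.571ms=3b
2) 1428.571ms=3b +1428.571ms=3b
3) 2857.143ms=6b +1428.571ms=3b
4) 4285.714ms=9b +1428.571ms=3b
5) 5714.286ms=12b +1428.571ms=3b
6) 7142.857ms=15b +2857.143ms=6b
7) 10000.0ms=21b +1428.571ms=3b
Σ=24b of 24 (126bpm 6/8) — PASS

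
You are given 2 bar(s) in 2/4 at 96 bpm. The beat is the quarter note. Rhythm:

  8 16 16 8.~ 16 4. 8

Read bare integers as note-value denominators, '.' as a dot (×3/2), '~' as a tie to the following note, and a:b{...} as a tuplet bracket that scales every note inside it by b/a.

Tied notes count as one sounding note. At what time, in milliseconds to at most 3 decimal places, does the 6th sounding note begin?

note 6 onset = 7/2b = 2187.5ms

1. 0.0ms @ 0 + 312.5ms (1/2)
2. 312.5ms @ 1/2 + 156.25ms (1/4)
3. 468.75ms @ 3/4 + 156.25ms (1/4)
4. 625.0ms @ 1 + 625.0ms (1)
5. 1250.0ms @ 2 + 937.5ms (3/2)
6. 2187.5ms @ 7/2 + 312.5ms (1/2)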